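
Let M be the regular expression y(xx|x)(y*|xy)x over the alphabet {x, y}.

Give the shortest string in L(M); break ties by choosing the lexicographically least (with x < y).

yxx

By inspection of the expression, no string of length less than 3 matches, and yxx is the lexicographically first match of length 3.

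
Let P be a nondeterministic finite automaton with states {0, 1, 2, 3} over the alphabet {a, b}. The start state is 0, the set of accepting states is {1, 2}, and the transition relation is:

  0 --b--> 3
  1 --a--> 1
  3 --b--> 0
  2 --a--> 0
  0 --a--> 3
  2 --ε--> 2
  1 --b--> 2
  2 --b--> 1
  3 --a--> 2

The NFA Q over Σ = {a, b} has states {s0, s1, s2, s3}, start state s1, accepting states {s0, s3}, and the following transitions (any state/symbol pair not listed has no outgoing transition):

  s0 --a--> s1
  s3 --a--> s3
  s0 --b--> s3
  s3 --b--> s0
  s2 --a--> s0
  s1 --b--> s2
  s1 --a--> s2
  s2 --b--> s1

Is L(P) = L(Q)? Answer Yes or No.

Exploring the product automaton P × Q from the start pair (0, s1), following both machines on each input symbol, reaches 4 state pairs: (0, s1), (3, s2), (2, s0), (1, s3).
P accepts in {1, 2} and Q accepts in {s0, s3}. In every reachable pair the two components are either both accepting — (2, s0), (1, s3) — or both non-accepting, so no string is accepted by exactly one of the machines: L(P) \ L(Q) and L(Q) \ L(P) are both empty.
Hence every string is accepted by P iff it is accepted by Q, and the two languages coincide.

Yes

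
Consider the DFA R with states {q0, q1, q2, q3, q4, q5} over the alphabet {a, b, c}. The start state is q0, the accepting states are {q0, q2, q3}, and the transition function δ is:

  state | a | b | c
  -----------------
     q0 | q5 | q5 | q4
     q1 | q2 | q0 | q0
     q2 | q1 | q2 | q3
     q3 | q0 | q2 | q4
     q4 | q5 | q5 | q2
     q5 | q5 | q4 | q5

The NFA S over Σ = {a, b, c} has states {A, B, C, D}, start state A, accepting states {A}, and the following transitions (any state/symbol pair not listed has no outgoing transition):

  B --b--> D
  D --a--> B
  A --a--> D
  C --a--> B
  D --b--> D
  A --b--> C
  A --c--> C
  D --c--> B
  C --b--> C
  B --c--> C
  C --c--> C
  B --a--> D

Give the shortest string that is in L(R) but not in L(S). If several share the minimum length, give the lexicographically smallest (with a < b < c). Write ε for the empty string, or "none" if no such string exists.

cc

The string cc is accepted by R but not by S.
No shorter string lies in the difference, and cc is the lexicographically first length-2 string in L(R) \ L(S).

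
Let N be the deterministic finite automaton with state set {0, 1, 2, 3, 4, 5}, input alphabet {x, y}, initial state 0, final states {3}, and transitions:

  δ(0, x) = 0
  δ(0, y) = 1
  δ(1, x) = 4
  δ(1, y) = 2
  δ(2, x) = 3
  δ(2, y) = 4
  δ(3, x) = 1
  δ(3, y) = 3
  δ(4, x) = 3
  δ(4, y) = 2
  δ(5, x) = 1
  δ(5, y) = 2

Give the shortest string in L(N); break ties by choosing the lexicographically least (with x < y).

A breadth-first search from 0 reaches an accepting state first via the path 0 → 1 → 4 → 3 on input yxx.
No string of length < 3 is accepted (BFS exhausts all shorter strings without reaching an accepting state), and yxx is the lexicographically least accepting string of length 3.

yxx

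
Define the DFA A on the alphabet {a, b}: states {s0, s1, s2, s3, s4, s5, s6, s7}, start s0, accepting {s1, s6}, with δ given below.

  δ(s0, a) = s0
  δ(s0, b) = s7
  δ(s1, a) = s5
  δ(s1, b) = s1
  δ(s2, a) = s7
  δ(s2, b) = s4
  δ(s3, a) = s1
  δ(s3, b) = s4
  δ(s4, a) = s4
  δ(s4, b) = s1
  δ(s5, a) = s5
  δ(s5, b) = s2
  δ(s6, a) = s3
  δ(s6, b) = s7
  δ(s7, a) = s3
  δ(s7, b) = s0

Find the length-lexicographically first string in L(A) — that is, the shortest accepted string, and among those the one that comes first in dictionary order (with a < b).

A breadth-first search from s0 reaches an accepting state first via the path s0 → s7 → s3 → s1 on input baa.
No string of length < 3 is accepted (BFS exhausts all shorter strings without reaching an accepting state), and baa is the lexicographically least accepting string of length 3.

baa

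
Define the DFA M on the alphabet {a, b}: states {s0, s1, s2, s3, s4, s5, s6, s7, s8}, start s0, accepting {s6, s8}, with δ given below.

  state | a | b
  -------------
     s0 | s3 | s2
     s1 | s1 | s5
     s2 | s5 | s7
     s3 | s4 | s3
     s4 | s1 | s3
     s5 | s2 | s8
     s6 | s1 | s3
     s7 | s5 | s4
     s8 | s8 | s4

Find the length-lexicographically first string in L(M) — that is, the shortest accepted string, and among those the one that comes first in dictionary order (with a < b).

bab

A breadth-first search from s0 reaches an accepting state first via the path s0 → s2 → s5 → s8 on input bab.
No string of length < 3 is accepted (BFS exhausts all shorter strings without reaching an accepting state), and bab is the lexicographically least accepting string of length 3.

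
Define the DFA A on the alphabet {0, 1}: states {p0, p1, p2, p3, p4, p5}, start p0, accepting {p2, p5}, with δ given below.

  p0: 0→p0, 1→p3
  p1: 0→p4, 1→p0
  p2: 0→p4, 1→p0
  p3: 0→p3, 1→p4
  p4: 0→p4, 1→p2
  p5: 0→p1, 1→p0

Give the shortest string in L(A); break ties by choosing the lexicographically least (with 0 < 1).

111

A breadth-first search from p0 reaches an accepting state first via the path p0 → p3 → p4 → p2 on input 111.
No string of length < 3 is accepted (BFS exhausts all shorter strings without reaching an accepting state), and 111 is the lexicographically least accepting string of length 3.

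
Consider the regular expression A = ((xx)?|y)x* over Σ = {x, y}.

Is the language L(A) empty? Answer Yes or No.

No

The empty string ε matches the expression, so it belongs to L(A).
Since L(A) contains at least one string, it is not empty.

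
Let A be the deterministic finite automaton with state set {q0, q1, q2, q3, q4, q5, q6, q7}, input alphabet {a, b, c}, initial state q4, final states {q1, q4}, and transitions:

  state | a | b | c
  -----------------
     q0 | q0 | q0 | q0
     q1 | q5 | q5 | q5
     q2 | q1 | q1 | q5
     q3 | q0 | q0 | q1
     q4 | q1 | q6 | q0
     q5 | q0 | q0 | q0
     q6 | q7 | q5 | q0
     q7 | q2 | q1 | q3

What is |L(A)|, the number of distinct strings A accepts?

The useful subgraph on states {q1, q2, q3, q4, q6, q7} is acyclic, so L(A) is finite; the longest accepting path visits 5 useful states, giving maximum string length 4.
Counting accepting paths from q4 by length: 1 of length 0, 1 of length 1, 1 of length 3, 3 of length 4. Total 6.

6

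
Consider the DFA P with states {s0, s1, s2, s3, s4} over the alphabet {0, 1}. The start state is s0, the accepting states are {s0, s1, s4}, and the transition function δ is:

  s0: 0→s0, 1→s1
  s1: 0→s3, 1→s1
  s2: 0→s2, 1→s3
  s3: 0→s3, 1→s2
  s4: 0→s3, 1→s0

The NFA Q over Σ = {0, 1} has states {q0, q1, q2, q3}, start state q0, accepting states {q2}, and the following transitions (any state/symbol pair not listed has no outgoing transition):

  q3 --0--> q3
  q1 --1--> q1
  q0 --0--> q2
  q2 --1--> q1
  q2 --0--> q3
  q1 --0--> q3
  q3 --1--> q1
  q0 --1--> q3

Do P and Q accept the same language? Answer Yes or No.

The empty string ε is accepted by P but rejected by Q.
So L(P) ≠ L(Q).

No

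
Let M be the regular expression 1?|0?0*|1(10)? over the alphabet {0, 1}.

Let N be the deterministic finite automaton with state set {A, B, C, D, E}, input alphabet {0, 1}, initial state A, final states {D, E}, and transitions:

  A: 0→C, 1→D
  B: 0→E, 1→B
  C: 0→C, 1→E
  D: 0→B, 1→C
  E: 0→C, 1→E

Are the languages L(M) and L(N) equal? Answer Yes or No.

The empty string ε is accepted by M but rejected by N.
So L(M) ≠ L(N).

No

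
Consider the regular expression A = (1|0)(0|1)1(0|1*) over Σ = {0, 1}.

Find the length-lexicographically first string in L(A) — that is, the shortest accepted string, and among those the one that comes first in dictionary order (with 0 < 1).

001

By inspection of the expression, no string of length less than 3 matches, and 001 is the lexicographically first match of length 3.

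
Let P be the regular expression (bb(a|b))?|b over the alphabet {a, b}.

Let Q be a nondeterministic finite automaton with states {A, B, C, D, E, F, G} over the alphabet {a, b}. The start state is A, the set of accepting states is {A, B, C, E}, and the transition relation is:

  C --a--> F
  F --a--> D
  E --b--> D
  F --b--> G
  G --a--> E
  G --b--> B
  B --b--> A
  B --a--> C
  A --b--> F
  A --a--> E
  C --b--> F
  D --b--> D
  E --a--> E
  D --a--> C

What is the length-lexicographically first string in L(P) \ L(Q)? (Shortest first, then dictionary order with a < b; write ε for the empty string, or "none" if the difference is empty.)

b

The string b is accepted by P but not by Q.
No shorter string lies in the difference, and b is the lexicographically first length-1 string in L(P) \ L(Q).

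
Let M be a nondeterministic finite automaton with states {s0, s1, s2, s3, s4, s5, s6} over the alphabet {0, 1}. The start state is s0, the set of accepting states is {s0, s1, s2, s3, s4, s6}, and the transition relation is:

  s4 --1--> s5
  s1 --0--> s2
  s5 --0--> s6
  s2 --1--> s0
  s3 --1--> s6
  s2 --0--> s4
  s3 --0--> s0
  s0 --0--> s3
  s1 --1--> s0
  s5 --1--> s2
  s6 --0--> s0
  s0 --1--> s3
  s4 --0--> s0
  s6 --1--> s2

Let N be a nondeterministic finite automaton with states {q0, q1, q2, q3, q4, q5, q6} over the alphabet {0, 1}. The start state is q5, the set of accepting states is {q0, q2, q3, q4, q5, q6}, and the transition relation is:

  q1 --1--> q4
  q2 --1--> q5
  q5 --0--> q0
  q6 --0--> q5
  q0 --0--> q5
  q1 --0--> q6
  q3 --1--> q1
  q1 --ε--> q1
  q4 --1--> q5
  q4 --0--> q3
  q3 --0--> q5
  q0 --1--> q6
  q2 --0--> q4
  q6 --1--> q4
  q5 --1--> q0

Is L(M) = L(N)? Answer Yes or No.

Exploring the product automaton M × N from the start pair (s0, q5), following both machines on each input symbol, reaches 6 state pairs: (s0, q5), (s3, q0), (s6, q6), (s2, q4), (s4, q3), (s5, q1).
M accepts in {s0, s1, s2, s3, s4, s6} and N accepts in {q0, q2, q3, q4, q5, q6}. In every reachable pair the two components are either both accepting — (s0, q5), (s3, q0), (s6, q6), (s2, q4), (s4, q3) — or both non-accepting, so no string is accepted by exactly one of the machines: L(M) \ L(N) and L(N) \ L(M) are both empty.
Hence every string is accepted by M iff it is accepted by N, and the two languages coincide.

Yes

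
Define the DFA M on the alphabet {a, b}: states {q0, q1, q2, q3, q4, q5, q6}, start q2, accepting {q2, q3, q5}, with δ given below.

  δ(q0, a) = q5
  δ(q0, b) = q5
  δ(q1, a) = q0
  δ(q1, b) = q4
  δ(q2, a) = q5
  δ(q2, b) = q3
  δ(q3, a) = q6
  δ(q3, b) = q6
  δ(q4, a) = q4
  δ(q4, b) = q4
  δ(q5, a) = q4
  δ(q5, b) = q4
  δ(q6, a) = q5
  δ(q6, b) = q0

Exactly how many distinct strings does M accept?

The useful subgraph on states {q0, q2, q3, q5, q6} is acyclic, so L(M) is finite; the longest accepting path visits 5 useful states, giving maximum string length 4.
Counting accepting paths from q2 by length: 1 of length 0, 2 of length 1, 2 of length 3, 4 of length 4. Total 9.

9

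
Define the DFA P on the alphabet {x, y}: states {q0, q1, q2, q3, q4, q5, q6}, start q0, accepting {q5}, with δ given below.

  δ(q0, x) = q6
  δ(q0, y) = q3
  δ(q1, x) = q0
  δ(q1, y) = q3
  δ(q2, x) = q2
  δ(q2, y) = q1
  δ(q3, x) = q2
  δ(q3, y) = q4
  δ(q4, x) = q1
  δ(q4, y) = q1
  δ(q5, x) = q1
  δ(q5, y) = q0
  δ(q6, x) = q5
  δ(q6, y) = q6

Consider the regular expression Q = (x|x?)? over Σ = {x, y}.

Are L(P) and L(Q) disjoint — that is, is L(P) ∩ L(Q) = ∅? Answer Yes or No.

Converting the expression Q to a DFA (subset construction, then merging equivalent states) gives the minimal DFA with states {r0, r1, r2}, start state r0, accepting states {r0, r1} and transitions r0: x→r1, y→r2; r1: x→r2, y→r2; r2: x→r2, y→r2.
Exploring the product automaton P × Q from the start pair (q0, r0), following both machines on each input symbol, reaches 9 state pairs: (q0, r0), (q6, r1), (q3, r2), (q5, r2), (q6, r2), (q2, r2), (q4, r2), (q1, r2), (q0, r2).
P accepts in {q5} and Q accepts in {r0, r1}; no reachable pair has both components accepting, so no string drives both machines to acceptance simultaneously and L(P) ∩ L(Q) = ∅.
So no string is accepted by both, and the intersection is empty.

Yes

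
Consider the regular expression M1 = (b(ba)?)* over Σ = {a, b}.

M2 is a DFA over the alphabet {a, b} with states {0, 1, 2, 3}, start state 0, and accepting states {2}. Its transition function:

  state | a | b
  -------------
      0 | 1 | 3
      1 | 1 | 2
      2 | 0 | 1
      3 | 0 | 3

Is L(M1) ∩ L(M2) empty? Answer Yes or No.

Yes

Converting the expression M1 to a DFA (subset construction, then merging equivalent states) gives the minimal DFA with states {r0, r1, r2, r3}, start state r0, accepting states {r0, r2, r3} and transitions r0: a→r1, b→r2; r1: a→r1, b→r1; r2: a→r1, b→r3; r3: a→r0, b→r3.
Exploring the product automaton M1 × M2 from the start pair (r0, 0), following both machines on each input symbol, reaches 7 state pairs: (r0, 0), (r1, 1), (r2, 3), (r1, 2), (r1, 0), (r3, 3), (r1, 3).
M1 accepts in {r0, r2, r3} and M2 accepts in {2}; no reachable pair has both components accepting, so no string drives both machines to acceptance simultaneously and L(M1) ∩ L(M2) = ∅.
So no string is accepted by both, and the intersection is empty.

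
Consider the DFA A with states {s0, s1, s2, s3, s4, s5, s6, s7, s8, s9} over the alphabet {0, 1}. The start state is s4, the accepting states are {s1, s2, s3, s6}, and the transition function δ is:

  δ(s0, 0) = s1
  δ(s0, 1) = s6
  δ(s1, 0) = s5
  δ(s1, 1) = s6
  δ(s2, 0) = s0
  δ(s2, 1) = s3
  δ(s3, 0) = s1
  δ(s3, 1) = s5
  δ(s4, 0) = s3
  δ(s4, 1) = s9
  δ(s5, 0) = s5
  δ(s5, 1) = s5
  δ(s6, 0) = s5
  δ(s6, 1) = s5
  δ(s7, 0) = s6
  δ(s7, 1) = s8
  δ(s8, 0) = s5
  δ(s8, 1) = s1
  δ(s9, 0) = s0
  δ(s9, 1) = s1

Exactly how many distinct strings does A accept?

8

The useful subgraph on states {s0, s1, s3, s4, s6, s9} is acyclic, so L(A) is finite; the longest accepting path visits 5 useful states, giving maximum string length 4.
Counting accepting paths from s4 by length: 1 of length 1, 2 of length 2, 4 of length 3, 1 of length 4. Total 8.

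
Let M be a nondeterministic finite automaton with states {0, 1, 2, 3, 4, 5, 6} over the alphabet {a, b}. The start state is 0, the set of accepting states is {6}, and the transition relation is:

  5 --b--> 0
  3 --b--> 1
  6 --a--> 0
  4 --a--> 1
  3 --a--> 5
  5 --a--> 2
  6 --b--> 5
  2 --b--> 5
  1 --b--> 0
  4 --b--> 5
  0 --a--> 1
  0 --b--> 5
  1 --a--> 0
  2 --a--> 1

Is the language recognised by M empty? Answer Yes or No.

The states reachable from the start state are {0, 1, 2, 5}.
None of the accepting states {6} is reachable, so no string is accepted and L(M) = ∅.

Yes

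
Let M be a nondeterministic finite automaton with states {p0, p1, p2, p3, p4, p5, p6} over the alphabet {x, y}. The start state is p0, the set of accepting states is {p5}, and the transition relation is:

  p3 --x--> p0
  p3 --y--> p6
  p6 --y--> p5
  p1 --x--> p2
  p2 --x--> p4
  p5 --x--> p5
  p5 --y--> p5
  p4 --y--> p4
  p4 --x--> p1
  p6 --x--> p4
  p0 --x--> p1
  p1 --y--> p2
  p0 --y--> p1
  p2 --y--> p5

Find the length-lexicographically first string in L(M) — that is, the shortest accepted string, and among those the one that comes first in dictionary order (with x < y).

A breadth-first search from p0 reaches an accepting state first via the path p0 → p1 → p2 → p5 on input xxy.
No string of length < 3 is accepted (BFS exhausts all shorter strings without reaching an accepting state), and xxy is the lexicographically least accepting string of length 3.

xxy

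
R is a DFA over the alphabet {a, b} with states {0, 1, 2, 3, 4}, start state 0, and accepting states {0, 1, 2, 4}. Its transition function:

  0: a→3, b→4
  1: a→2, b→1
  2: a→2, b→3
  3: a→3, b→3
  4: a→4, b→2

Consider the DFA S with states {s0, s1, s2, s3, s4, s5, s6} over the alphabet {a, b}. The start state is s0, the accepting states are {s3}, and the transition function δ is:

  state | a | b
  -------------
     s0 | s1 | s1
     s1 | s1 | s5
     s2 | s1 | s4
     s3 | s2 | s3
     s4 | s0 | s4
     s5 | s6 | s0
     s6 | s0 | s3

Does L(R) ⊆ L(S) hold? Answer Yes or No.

No

The empty string ε is in L(R) but not in L(S).
So L(R) ⊄ L(S).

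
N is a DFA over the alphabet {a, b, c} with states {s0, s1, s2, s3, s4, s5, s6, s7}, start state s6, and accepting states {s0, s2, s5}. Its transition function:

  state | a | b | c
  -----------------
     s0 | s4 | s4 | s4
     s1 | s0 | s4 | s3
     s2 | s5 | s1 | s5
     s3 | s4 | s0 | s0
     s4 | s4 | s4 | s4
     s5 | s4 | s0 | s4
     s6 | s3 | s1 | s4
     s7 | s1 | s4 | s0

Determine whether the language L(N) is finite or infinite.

finite

The useful states (reachable from s6 and able to reach an accepting state) are {s0, s1, s3, s6}.
Restricted to these states the transition graph has no cycle, so every accepting path has bounded length and L is finite.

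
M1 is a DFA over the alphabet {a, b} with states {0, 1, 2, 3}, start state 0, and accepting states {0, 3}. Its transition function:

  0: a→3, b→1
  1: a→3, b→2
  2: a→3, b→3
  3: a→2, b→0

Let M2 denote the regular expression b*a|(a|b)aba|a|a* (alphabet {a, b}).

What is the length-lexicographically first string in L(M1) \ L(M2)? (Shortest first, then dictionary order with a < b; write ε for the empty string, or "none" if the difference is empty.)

The string ab is accepted by M1 but not by M2.
No shorter string lies in the difference, and ab is the lexicographically first length-2 string in L(M1) \ L(M2).

ab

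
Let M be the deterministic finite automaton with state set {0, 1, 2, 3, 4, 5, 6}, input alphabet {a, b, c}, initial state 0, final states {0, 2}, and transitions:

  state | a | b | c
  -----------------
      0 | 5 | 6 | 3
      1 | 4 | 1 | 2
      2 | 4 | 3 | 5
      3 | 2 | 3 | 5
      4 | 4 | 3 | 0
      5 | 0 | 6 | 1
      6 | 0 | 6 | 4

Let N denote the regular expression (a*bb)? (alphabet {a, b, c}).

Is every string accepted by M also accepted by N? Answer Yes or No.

The string aa is in L(M) but not in L(N).
So L(M) ⊄ L(N).

No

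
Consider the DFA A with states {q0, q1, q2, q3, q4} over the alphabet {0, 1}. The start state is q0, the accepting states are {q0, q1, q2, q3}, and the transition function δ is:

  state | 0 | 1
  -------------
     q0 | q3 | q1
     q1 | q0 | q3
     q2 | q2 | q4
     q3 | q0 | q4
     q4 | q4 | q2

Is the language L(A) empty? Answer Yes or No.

No

The empty string ε is accepted: the run q0 ends in the accepting state q0.
Since at least one string is accepted, L(A) is not empty.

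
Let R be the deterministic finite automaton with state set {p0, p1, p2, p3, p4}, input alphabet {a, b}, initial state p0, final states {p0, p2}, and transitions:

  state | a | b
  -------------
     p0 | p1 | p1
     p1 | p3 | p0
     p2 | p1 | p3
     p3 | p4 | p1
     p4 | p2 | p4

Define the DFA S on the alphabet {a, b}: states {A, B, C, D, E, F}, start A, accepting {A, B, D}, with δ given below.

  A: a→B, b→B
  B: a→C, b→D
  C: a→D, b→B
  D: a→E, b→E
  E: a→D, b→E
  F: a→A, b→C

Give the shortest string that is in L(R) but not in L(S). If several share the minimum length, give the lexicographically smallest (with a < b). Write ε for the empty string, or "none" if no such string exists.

The string aaaa is accepted by R but not by S.
No shorter string lies in the difference, and aaaa is the lexicographically first length-4 string in L(R) \ L(S).

aaaa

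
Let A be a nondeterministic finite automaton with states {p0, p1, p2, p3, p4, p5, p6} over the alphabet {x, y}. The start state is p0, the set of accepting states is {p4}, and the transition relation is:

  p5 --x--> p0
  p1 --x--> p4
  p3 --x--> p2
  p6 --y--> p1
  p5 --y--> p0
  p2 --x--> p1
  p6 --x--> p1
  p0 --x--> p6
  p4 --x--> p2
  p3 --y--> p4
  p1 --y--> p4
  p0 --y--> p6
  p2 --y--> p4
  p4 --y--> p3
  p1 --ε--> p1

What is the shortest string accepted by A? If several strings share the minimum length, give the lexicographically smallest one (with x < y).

xxx

A breadth-first search from p0 reaches an accepting state first via the path p0 → p6 → p1 → p4 on input xxx.
No string of length < 3 is accepted (BFS exhausts all shorter strings without reaching an accepting state), and xxx is the lexicographically least accepting string of length 3.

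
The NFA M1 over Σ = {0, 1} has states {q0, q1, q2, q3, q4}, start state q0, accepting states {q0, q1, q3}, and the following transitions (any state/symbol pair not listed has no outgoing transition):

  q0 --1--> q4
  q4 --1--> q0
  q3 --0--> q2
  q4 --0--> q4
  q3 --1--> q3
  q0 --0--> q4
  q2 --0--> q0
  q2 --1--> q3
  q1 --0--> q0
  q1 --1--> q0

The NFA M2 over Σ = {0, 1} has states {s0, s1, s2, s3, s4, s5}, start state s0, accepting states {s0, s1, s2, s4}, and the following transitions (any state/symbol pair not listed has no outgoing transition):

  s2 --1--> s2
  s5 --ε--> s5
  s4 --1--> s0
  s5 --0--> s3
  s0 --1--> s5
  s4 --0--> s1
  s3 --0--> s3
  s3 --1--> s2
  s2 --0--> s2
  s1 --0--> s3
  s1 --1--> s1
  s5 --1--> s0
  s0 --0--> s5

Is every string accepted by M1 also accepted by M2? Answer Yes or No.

Yes

Exploring the product automaton M1 × M2 from the start pair (q0, s0), following both machines on each input symbol, reaches 5 state pairs: (q0, s0), (q4, s5), (q4, s3), (q0, s2), (q4, s2).
M1 accepts in {q0, q1, q3} and M2 accepts in {s0, s1, s2, s4}. The reachable pairs whose M1-component is accepting are (q0, s0), (q0, s2); in each of them the M2-component is accepting too, so the product for L(M1) \ L(M2) (M1-component accepting, M2-component rejecting) has no reachable accepting pair and the difference is empty.
Hence every string in L(M1) is also in L(M2).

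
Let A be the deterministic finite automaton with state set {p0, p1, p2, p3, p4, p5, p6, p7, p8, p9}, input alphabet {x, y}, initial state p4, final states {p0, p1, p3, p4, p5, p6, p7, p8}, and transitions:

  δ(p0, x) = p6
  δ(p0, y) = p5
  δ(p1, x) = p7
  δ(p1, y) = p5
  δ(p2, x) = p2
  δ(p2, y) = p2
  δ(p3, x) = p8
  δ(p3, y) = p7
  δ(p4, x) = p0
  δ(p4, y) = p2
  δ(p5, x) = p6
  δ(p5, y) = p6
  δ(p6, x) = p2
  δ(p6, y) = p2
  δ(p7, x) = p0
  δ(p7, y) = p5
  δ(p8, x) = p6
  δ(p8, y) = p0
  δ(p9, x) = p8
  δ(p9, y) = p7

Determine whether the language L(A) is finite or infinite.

The useful states (reachable from p4 and able to reach an accepting state) are {p0, p4, p5, p6}.
Restricted to these states the transition graph has no cycle, so every accepting path has bounded length and L is finite.

finite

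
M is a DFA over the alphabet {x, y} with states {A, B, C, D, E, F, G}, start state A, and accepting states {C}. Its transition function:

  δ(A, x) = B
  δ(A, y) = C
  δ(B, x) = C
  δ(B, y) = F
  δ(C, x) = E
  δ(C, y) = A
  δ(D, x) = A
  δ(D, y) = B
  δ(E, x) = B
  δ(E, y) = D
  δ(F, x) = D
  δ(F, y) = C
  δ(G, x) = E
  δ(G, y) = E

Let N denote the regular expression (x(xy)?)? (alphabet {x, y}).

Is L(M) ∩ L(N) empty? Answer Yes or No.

Yes

Converting the expression N to a DFA (subset construction, then merging equivalent states) gives the minimal DFA with states {n0, n1, n2, n3, n4}, start state n0, accepting states {n0, n1, n4} and transitions n0: x→n1, y→n2; n1: x→n3, y→n2; n2: x→n2, y→n2; n3: x→n2, y→n4; n4: x→n2, y→n2.
Exploring the product automaton M × N from the start pair (A, n0), following both machines on each input symbol, reaches 10 state pairs: (A, n0), (B, n1), (C, n2), (C, n3), (F, n2), (E, n2), (A, n2), (A, n4), (D, n2), (B, n2).
M accepts in {C} and N accepts in {n0, n1, n4}; no reachable pair has both components accepting, so no string drives both machines to acceptance simultaneously and L(M) ∩ L(N) = ∅.
So no string is accepted by both, and the intersection is empty.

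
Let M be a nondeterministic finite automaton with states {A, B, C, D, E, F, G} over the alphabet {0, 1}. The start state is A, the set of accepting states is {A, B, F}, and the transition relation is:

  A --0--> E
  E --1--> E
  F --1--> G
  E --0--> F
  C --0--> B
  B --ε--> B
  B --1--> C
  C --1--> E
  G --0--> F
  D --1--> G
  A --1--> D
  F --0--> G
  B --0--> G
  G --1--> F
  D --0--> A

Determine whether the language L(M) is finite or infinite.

State A is reachable from the start and can reach an accepting state, and it lies on the cycle A → D → A.
Traversing that cycle any number of times yields accepted strings of unbounded length, so the language is infinite.

infinite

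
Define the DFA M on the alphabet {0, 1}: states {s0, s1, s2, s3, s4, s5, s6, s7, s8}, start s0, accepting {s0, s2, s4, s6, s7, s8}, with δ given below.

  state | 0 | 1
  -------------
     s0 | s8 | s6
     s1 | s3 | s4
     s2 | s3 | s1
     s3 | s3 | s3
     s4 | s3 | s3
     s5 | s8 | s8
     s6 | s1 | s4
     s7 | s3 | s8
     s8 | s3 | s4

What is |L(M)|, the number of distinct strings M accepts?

The useful subgraph on states {s0, s1, s4, s6, s8} is acyclic, so L(M) is finite; the longest accepting path visits 4 useful states, giving maximum string length 3.
Counting accepting paths from s0 by length: 1 of length 0, 2 of length 1, 2 of length 2, 1 of length 3. Total 6.

6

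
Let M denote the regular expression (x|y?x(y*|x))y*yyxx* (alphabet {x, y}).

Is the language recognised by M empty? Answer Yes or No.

The string xyyx matches the expression, so it belongs to L(M).
Since L(M) contains at least one string, it is not empty.

No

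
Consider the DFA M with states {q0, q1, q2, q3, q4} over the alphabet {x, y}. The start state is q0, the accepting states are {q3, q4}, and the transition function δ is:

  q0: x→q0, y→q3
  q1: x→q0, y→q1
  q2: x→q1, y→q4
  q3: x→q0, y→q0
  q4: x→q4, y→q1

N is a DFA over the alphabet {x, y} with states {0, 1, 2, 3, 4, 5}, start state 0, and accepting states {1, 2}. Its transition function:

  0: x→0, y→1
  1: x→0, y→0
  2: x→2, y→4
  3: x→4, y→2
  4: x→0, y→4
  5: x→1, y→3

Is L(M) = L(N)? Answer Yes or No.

Yes

Exploring the product automaton M × N from the start pair (q0, 0), following both machines on each input symbol, reaches 2 state pairs: (q0, 0), (q3, 1).
M accepts in {q3, q4} and N accepts in {1, 2}. In every reachable pair the two components are either both accepting — (q3, 1) — or both non-accepting, so no string is accepted by exactly one of the machines: L(M) \ L(N) and L(N) \ L(M) are both empty.
Hence every string is accepted by M iff it is accepted by N, and the two languages coincide.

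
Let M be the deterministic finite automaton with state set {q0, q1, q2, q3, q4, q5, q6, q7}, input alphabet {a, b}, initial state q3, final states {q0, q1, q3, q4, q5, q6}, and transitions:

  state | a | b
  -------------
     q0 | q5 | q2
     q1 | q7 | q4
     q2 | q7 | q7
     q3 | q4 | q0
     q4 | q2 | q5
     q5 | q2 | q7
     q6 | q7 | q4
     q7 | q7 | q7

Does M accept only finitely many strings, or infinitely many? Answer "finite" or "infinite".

finite

The useful states (reachable from q3 and able to reach an accepting state) are {q0, q3, q4, q5}.
Restricted to these states the transition graph has no cycle, so every accepting path has bounded length and L is finite.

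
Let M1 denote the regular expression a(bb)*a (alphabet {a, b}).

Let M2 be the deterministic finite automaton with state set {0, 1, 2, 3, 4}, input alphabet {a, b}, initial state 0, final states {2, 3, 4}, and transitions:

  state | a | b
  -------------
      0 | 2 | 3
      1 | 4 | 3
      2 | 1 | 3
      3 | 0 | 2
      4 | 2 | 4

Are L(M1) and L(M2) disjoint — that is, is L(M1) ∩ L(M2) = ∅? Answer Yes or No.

Converting the expression M1 to a DFA (subset construction, then merging equivalent states) gives the minimal DFA with states {r0, r1, r2, r3, r4}, start state r0, accepting states {r3} and transitions r0: a→r1, b→r2; r1: a→r3, b→r4; r2: a→r2, b→r2; r3: a→r2, b→r2; r4: a→r2, b→r1.
Exploring the product automaton M1 × M2 from the start pair (r0, 0), following both machines on each input symbol, reaches 9 state pairs: (r0, 0), (r1, 2), (r2, 3), (r3, 1), (r4, 3), (r2, 0), (r2, 2), (r2, 4), (r2, 1).
M1 accepts in {r3} and M2 accepts in {2, 3, 4}; no reachable pair has both components accepting, so no string drives both machines to acceptance simultaneously and L(M1) ∩ L(M2) = ∅.
So no string is accepted by both, and the intersection is empty.

Yes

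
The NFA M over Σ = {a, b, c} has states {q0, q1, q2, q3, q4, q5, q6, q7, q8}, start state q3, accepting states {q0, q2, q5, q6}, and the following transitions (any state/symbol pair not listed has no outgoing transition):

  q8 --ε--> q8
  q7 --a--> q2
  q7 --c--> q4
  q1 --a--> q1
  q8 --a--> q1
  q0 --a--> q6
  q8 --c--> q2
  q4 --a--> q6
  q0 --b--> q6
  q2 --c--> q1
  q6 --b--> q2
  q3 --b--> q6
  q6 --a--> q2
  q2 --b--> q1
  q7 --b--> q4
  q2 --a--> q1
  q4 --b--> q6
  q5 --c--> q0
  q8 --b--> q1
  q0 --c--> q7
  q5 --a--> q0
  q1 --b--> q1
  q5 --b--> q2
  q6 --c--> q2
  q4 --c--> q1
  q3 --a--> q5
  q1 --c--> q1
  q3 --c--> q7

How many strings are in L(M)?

75

The useful subgraph on states {q0, q2, q3, q4, q5, q6, q7} is acyclic, so L(M) is finite; the longest accepting path visits 7 useful states, giving maximum string length 6.
Counting accepting paths from q3 by length: 2 of length 1, 7 of length 2, 8 of length 3, 26 of length 4, 8 of length 5, 24 of length 6. Total 75.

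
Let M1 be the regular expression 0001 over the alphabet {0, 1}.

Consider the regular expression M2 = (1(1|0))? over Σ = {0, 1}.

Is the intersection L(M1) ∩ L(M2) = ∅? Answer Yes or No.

Converting the expression M1 to a DFA (subset construction, then merging equivalent states) gives the minimal DFA with states {r0, r1, r2, r3, r4, r5}, start state r0, accepting states {r5} and transitions r0: 0→r1, 1→r2; r1: 0→r3, 1→r2; r2: 0→r2, 1→r2; r3: 0→r4, 1→r2; r4: 0→r2, 1→r5; r5: 0→r2, 1→r2.
Converting the expression M2 to a DFA (subset construction, then merging equivalent states) gives the minimal DFA with states {t0, t1, t2, t3}, start state t0, accepting states {t0, t3} and transitions t0: 0→t1, 1→t2; t1: 0→t1, 1→t1; t2: 0→t3, 1→t3; t3: 0→t1, 1→t1.
Exploring the product automaton M1 × M2 from the start pair (r0, t0), following both machines on each input symbol, reaches 8 state pairs: (r0, t0), (r1, t1), (r2, t2), (r3, t1), (r2, t1), (r2, t3), (r4, t1), (r5, t1).
M1 accepts in {r5} and M2 accepts in {t0, t3}; no reachable pair has both components accepting, so no string drives both machines to acceptance simultaneously and L(M1) ∩ L(M2) = ∅.
So no string is accepted by both, and the intersection is empty.

Yes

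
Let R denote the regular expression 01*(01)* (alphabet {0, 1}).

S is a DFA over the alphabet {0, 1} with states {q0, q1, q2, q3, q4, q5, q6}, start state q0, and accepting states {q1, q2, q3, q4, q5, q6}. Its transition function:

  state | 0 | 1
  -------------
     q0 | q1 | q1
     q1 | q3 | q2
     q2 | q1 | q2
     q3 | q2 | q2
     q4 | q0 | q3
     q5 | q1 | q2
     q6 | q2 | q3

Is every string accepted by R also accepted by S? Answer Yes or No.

Yes

Converting the expression R to a DFA (subset construction, then merging equivalent states) gives the minimal DFA with states {r0, r1, r2, r3, r4}, start state r0, accepting states {r1, r4} and transitions r0: 0→r1, 1→r2; r1: 0→r3, 1→r1; r2: 0→r2, 1→r2; r3: 0→r2, 1→r4; r4: 0→r3, 1→r2.
Exploring the product automaton R × S from the start pair (r0, q0), following both machines on each input symbol, reaches 9 state pairs: (r0, q0), (r1, q1), (r2, q1), (r3, q3), (r1, q2), (r2, q3), (r2, q2), (r4, q2), (r3, q1).
R accepts in {r1, r4} and S accepts in {q1, q2, q3, q4, q5, q6}. The reachable pairs whose R-component is accepting are (r1, q1), (r1, q2), (r4, q2); in each of them the S-component is accepting too, so the product for L(R) \ L(S) (R-component accepting, S-component rejecting) has no reachable accepting pair and the difference is empty.
Hence every string in L(R) is also in L(S).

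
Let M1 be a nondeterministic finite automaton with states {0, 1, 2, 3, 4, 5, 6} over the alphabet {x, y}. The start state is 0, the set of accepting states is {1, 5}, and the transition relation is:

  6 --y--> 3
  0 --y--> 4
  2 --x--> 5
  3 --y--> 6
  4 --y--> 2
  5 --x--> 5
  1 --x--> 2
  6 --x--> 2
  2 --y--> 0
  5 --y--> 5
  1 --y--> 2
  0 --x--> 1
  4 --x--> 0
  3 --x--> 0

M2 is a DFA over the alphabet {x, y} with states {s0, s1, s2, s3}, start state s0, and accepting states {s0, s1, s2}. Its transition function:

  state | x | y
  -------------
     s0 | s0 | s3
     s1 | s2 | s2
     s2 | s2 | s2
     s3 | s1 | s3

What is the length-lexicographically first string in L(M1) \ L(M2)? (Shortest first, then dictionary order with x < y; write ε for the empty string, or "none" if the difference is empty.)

xxxy

The string xxxy is accepted by M1 but not by M2.
No shorter string lies in the difference, and xxxy is the lexicographically first length-4 string in L(M1) \ L(M2).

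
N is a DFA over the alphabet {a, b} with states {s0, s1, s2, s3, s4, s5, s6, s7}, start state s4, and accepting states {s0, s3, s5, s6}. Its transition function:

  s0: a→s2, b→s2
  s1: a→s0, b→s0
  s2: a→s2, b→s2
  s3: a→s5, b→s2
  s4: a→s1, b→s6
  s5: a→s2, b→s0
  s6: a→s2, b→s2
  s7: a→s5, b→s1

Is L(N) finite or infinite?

The useful states (reachable from s4 and able to reach an accepting state) are {s0, s1, s4, s6}.
Restricted to these states the transition graph has no cycle, so every accepting path has bounded length and L is finite.

finite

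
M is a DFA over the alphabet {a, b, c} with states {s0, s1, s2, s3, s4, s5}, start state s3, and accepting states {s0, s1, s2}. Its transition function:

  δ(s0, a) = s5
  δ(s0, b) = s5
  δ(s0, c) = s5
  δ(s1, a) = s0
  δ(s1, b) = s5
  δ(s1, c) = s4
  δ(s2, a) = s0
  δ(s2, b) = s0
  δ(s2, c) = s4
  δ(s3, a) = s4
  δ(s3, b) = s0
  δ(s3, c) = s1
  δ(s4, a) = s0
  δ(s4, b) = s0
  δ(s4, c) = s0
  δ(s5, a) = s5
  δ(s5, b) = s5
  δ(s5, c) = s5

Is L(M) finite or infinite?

finite

The useful states (reachable from s3 and able to reach an accepting state) are {s0, s1, s3, s4}.
Restricted to these states the transition graph has no cycle, so every accepting path has bounded length and L is finite.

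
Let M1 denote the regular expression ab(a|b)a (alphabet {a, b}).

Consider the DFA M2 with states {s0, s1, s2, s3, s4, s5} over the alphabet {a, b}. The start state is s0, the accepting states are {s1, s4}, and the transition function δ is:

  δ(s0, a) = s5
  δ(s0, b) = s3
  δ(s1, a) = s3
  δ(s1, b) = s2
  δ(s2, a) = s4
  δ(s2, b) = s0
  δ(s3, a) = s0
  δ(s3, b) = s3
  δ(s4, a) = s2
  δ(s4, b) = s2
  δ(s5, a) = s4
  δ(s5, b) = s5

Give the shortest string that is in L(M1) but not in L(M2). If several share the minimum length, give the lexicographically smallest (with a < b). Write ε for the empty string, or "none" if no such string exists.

abaa

The string abaa is accepted by M1 but not by M2.
No shorter string lies in the difference, and abaa is the lexicographically first length-4 string in L(M1) \ L(M2).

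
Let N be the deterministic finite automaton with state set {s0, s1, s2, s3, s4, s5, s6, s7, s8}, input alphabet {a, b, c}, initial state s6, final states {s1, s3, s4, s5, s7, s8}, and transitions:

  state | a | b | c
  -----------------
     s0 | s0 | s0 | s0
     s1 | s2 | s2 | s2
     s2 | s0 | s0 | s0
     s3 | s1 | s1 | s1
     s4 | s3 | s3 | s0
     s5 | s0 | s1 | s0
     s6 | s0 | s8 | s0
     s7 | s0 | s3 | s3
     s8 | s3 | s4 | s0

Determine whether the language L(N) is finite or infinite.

finite

The useful states (reachable from s6 and able to reach an accepting state) are {s1, s3, s4, s6, s8}.
Restricted to these states the transition graph has no cycle, so every accepting path has bounded length and L is finite.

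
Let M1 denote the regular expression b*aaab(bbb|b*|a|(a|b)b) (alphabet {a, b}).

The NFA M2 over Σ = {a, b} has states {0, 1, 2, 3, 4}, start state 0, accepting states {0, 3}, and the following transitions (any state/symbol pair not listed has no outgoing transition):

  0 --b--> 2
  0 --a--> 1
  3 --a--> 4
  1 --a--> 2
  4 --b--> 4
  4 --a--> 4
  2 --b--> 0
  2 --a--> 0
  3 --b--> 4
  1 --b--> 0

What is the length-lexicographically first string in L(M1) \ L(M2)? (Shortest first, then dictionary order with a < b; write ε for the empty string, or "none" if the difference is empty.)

The string aaab is accepted by M1 but not by M2.
No shorter string lies in the difference, and aaab is the lexicographically first length-4 string in L(M1) \ L(M2).

aaab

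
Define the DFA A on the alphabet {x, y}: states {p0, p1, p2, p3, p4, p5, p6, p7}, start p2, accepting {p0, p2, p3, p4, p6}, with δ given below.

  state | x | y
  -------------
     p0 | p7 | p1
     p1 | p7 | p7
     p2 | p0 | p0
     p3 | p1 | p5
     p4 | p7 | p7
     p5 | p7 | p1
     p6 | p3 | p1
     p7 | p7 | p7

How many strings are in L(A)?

3

The useful subgraph on states {p0, p2} is acyclic, so L(A) is finite; the longest accepting path visits 2 useful states, giving maximum string length 1.
Counting accepting paths from p2 by length: 1 of length 0, 2 of length 1. Total 3.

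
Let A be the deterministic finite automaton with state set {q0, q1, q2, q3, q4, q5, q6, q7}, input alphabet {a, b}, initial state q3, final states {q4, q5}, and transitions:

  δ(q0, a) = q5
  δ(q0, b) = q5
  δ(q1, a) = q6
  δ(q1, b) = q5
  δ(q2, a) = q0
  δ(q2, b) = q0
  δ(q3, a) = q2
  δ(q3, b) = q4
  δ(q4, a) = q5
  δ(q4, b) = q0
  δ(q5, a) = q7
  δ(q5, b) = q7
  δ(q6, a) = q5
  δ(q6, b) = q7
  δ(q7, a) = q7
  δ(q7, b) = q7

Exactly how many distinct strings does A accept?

The useful subgraph on states {q0, q2, q3, q4, q5} is acyclic, so L(A) is finite; the longest accepting path visits 4 useful states, giving maximum string length 3.
Counting accepting paths from q3 by length: 1 of length 1, 1 of length 2, 6 of length 3. Total 8.

8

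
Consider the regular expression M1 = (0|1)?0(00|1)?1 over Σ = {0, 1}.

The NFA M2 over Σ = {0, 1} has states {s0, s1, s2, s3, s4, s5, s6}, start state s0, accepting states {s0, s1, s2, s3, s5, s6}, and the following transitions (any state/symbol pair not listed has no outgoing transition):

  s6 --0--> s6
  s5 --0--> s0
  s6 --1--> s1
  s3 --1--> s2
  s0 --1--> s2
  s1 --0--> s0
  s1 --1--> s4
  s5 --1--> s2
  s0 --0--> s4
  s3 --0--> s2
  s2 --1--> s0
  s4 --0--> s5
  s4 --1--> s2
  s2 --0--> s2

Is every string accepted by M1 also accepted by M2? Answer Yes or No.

Yes

Converting the expression M1 to a DFA (subset construction, then merging equivalent states) gives the minimal DFA with states {r0, r1, r2, r3, r4, r5, r6, r7, r8, r9, r10}, start state r0, accepting states {r4, r8} and transitions r0: 0→r1, 1→r2; r1: 0→r3, 1→r4; r2: 0→r5, 1→r6; r3: 0→r7, 1→r4; r4: 0→r6, 1→r8; r5: 0→r9, 1→r4; r6: 0→r6, 1→r6; r7: 0→r10, 1→r8; r8: 0→r6, 1→r6; r9: 0→r10, 1→r6; r10: 0→r6, 1→r8.
Exploring the product automaton M1 × M2 from the start pair (r0, s0), following both machines on each input symbol, reaches 17 state pairs: (r0, s0), (r1, s4), (r2, s2), (r3, s5), (r4, s2), (r5, s2), (r6, s0), (r7, s0), (r6, s2), (r8, s0), (r9, s2), (r4, s0), (r6, s4), (r10, s4), (r8, s2), (r10, s2), (r6, s5).
M1 accepts in {r4, r8} and M2 accepts in {s0, s1, s2, s3, s5, s6}. The reachable pairs whose M1-component is accepting are (r4, s2), (r8, s0), (r4, s0), (r8, s2); in each of them the M2-component is accepting too, so the product for L(M1) \ L(M2) (M1-component accepting, M2-component rejecting) has no reachable accepting pair and the difference is empty.
Hence every string in L(M1) is also in L(M2).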